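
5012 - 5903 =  - 891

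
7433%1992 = 1457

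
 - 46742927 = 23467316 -70210243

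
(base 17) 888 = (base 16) 998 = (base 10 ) 2456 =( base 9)3328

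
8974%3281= 2412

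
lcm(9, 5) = 45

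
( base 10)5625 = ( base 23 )AED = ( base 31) 5QE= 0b1010111111001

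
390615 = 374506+16109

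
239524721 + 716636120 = 956160841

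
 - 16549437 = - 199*83163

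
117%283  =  117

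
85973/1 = 85973= 85973.00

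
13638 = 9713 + 3925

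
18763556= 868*21617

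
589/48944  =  31/2576 = 0.01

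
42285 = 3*14095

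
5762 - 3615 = 2147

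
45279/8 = 5659 + 7/8 = 5659.88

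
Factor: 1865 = 5^1*373^1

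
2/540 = 1/270 = 0.00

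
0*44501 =0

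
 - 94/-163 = 94/163 = 0.58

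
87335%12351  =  878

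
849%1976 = 849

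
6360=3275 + 3085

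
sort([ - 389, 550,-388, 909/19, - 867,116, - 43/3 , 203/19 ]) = [ - 867, - 389, - 388, - 43/3, 203/19,909/19 , 116,550 ]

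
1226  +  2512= 3738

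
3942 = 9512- 5570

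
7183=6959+224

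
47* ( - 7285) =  - 342395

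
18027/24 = 751 + 1/8= 751.12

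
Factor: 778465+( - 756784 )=3^3*11^1*73^1=21681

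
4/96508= 1/24127 = 0.00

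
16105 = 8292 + 7813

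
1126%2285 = 1126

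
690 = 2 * 345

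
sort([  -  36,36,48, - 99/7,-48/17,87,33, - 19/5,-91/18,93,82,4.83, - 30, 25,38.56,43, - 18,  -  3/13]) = [ -36,-30,-18, - 99/7, - 91/18  ,-19/5, -48/17,-3/13,4.83 , 25,33, 36,38.56,43,48,82,87,93]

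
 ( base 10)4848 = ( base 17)gd3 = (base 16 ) 12F0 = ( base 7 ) 20064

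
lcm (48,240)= 240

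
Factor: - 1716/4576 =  - 3/8= - 2^ ( - 3)* 3^1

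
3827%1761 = 305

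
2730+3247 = 5977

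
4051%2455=1596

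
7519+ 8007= 15526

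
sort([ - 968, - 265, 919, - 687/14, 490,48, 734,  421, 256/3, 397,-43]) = [ -968, - 265,  -  687/14,-43, 48,256/3,397, 421,  490, 734,919 ]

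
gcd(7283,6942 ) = 1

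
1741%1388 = 353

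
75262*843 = 63445866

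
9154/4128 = 2+449/2064 = 2.22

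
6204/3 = 2068 = 2068.00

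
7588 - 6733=855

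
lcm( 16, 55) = 880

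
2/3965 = 2/3965=0.00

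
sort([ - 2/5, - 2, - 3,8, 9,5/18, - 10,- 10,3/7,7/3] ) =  [ - 10,  -  10 ,-3 ,-2 ,-2/5, 5/18,3/7,  7/3,8 , 9 ] 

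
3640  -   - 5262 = 8902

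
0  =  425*0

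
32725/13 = 2517 + 4/13 = 2517.31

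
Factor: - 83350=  - 2^1*5^2* 1667^1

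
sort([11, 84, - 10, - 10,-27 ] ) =[ - 27, -10,  -  10, 11,84 ]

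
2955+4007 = 6962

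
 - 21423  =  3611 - 25034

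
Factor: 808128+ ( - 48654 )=2^1*3^2*42193^1  =  759474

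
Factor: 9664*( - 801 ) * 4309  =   - 2^6*3^2*31^1*89^1*139^1*151^1 = - 33355382976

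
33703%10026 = 3625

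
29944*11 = 329384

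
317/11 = 317/11 = 28.82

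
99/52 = 1 + 47/52 = 1.90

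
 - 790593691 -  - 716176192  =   - 74417499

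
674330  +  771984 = 1446314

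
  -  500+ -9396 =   -  9896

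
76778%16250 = 11778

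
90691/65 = 1395+ 16/65  =  1395.25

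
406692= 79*5148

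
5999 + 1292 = 7291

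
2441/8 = 2441/8 = 305.12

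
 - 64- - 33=-31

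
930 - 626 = 304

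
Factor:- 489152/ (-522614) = 244576/261307 = 2^5*17^( - 1)*19^( - 1)*809^(  -  1 )*7643^1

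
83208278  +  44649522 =127857800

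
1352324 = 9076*149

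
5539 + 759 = 6298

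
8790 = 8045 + 745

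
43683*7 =305781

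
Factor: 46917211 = 11^1 * 293^1*14557^1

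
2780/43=2780/43 = 64.65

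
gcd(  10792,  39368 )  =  152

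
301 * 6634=1996834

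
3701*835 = 3090335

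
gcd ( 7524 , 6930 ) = 198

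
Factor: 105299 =29^1*3631^1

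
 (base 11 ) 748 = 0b1110000011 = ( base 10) 899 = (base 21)20H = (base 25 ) 1AO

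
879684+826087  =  1705771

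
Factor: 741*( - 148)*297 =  - 32571396 = - 2^2 * 3^4 * 11^1*13^1 *19^1 * 37^1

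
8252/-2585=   -4 + 2088/2585 =- 3.19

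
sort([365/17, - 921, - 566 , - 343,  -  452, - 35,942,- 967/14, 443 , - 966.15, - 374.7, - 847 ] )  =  [ - 966.15, - 921, - 847, - 566, - 452, - 374.7,-343, - 967/14, - 35,  365/17,443,942 ]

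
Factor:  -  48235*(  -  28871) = 1392592685 = 5^1*11^1*877^1*28871^1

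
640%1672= 640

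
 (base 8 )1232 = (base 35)j1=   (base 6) 3030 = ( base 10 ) 666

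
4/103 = 4/103 = 0.04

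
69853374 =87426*799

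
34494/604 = 57 + 33/302=57.11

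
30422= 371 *82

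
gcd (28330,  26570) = 10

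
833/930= 833/930  =  0.90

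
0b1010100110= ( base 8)1246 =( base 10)678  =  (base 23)16b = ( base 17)25F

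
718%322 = 74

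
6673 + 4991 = 11664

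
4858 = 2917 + 1941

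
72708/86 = 845 + 19/43 = 845.44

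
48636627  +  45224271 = 93860898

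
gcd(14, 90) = 2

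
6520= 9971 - 3451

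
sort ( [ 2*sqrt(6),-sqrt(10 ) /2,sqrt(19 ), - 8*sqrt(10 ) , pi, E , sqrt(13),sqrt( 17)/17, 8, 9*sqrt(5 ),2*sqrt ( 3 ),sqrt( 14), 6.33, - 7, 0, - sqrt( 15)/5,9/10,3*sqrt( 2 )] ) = [ - 8*sqrt( 10 ), - 7, - sqrt(10)/2, -sqrt ( 15)/5, 0, sqrt( 17)/17,9/10,E, pi , 2*sqrt(3 ),  sqrt(13),sqrt (14 ),3*sqrt(2 ),sqrt( 19),2 * sqrt(6),6.33,8, 9 * sqrt( 5) ]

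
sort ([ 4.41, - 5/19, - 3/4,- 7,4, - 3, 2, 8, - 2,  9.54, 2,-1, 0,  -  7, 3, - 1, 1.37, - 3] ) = [  -  7, - 7, - 3, - 3, - 2, - 1, - 1,-3/4, - 5/19, 0,1.37,  2, 2,3,4,  4.41,8, 9.54] 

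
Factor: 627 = 3^1  *11^1*19^1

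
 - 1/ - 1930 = 1/1930 = 0.00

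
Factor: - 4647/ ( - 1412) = 2^ (- 2)*3^1*353^( - 1)*  1549^1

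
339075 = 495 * 685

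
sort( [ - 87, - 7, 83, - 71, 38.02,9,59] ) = [ - 87, - 71, - 7,  9, 38.02,59,83]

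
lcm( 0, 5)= 0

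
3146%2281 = 865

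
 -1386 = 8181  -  9567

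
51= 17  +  34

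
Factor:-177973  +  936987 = 759014 = 2^1 *131^1 * 2897^1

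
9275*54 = 500850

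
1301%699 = 602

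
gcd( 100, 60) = 20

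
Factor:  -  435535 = -5^1* 87107^1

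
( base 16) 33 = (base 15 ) 36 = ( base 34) 1h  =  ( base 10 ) 51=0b110011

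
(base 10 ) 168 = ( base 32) 58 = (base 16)A8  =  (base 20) 88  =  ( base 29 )5N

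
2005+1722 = 3727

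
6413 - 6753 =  - 340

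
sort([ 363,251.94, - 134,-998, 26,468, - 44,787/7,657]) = [ - 998, - 134, - 44 , 26, 787/7,251.94,363,468  ,  657]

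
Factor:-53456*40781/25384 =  -2^1 * 13^2* 19^(  -  1)*167^( - 1 )*257^1*3137^1 = - 272498642/3173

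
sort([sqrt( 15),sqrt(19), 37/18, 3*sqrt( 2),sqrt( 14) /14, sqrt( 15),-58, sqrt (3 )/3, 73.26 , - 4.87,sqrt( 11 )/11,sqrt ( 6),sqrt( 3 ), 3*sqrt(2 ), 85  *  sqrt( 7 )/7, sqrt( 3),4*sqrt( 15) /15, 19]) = [ - 58, - 4.87,sqrt( 14 )/14, sqrt( 11)/11,sqrt(3) /3, 4*sqrt ( 15) /15, sqrt( 3), sqrt( 3), 37/18,sqrt( 6), sqrt (15),  sqrt( 15),  3*sqrt( 2), 3  *  sqrt( 2),  sqrt(19),  19, 85*sqrt(7)/7, 73.26]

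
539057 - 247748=291309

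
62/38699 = 62/38699 =0.00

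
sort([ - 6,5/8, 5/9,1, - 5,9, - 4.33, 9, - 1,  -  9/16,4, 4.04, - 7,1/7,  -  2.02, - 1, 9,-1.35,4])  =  [ - 7,-6, - 5, - 4.33,-2.02, - 1.35, - 1, - 1, - 9/16,1/7,5/9,5/8,  1,4,  4, 4.04,9,9,9 ]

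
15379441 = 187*82243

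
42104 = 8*5263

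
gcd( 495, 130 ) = 5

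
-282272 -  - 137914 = -144358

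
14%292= 14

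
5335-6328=-993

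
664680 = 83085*8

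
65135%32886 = 32249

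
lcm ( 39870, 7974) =39870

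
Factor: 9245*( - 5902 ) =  - 54563990 =- 2^1*5^1 * 13^1*43^2*227^1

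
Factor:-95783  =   - 95783^1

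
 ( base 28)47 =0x77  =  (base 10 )119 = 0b1110111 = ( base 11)A9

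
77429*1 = 77429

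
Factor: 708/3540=5^ ( - 1) =1/5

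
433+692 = 1125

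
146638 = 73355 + 73283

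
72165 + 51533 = 123698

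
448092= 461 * 972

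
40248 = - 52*( - 774)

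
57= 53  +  4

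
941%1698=941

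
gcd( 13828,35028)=4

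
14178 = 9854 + 4324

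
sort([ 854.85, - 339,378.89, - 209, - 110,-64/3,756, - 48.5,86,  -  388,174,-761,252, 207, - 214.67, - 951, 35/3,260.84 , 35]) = [ - 951,-761, - 388, - 339, - 214.67, - 209, - 110,-48.5, - 64/3,  35/3,  35, 86,174,207,252, 260.84, 378.89,756 , 854.85] 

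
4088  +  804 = 4892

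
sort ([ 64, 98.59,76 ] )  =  [64,76,98.59]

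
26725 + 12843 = 39568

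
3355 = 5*671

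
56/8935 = 56/8935 = 0.01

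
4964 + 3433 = 8397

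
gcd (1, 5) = 1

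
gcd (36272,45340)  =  9068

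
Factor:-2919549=  -  3^1*31^1*31393^1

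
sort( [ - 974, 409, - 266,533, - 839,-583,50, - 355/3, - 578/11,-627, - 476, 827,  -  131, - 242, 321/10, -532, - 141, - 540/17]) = [ - 974, - 839, - 627, - 583, - 532, -476, - 266 , - 242,-141, - 131, - 355/3, - 578/11,-540/17, 321/10 , 50 , 409,  533,  827 ]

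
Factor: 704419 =704419^1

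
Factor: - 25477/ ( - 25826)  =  2^( - 1)*37^( - 1)*73^1  =  73/74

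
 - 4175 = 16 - 4191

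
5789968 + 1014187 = 6804155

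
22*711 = 15642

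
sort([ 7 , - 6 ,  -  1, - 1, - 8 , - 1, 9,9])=[ - 8, - 6 , - 1, - 1, - 1,7,9, 9 ] 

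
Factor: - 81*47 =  - 3807= - 3^4 * 47^1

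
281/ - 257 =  - 2 + 233/257 = - 1.09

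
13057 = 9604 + 3453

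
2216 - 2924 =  - 708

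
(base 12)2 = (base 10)2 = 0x2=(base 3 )2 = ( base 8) 2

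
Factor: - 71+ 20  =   - 3^1*17^1 = - 51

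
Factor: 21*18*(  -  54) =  - 2^2 * 3^6*7^1 = - 20412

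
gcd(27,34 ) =1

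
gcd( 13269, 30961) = 4423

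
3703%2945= 758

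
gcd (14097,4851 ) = 3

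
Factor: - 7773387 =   -  3^1*389^1*6661^1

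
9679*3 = 29037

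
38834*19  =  737846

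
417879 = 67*6237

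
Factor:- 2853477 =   -  3^2*11^1*19^1*37^1 * 41^1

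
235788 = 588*401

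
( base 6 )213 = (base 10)81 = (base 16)51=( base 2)1010001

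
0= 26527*0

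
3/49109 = 3/49109 = 0.00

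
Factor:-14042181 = - 3^1*4680727^1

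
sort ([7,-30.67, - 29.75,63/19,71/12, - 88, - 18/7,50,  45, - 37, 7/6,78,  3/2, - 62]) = [-88, - 62, - 37,-30.67, - 29.75,-18/7, 7/6,3/2 , 63/19,71/12,7 , 45,50,78 ] 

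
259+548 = 807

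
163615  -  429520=-265905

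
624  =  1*624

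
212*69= 14628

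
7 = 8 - 1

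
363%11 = 0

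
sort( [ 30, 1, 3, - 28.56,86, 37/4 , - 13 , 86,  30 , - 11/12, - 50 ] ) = [ - 50, - 28.56, - 13,-11/12, 1,3,  37/4, 30,30, 86, 86 ] 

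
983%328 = 327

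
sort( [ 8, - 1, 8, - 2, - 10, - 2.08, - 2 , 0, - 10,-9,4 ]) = [ - 10, - 10, - 9, - 2.08, - 2,-2, - 1, 0,  4, 8,  8] 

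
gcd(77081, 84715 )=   1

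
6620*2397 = 15868140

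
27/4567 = 27/4567 = 0.01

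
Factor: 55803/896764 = 2^( - 2 )*3^1*19^1*229^( - 1) =57/916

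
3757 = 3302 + 455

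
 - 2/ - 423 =2/423 = 0.00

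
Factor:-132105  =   -3^1*5^1*8807^1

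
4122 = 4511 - 389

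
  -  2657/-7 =379 + 4/7 =379.57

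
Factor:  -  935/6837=  -  3^(  -  1 )*5^1* 11^1*17^1*43^(-1)*53^( - 1)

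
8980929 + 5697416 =14678345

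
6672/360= 278/15 =18.53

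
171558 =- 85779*( - 2 )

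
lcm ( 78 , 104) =312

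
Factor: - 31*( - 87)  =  2697 = 3^1 * 29^1*31^1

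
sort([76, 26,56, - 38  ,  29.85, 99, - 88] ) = [ - 88, - 38,26,  29.85, 56,76 , 99 ]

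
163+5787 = 5950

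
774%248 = 30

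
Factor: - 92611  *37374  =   - 3461243514 = -2^1 * 3^1*37^1 * 2503^1*6229^1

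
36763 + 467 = 37230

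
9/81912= 3/27304=0.00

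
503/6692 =503/6692 = 0.08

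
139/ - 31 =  - 5+16/31=-4.48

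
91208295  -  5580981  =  85627314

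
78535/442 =78535/442  =  177.68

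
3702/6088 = 1851/3044 = 0.61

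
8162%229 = 147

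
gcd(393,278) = 1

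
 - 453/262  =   - 2 + 71/262 =- 1.73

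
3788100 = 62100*61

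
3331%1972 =1359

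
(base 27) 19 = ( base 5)121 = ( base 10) 36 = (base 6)100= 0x24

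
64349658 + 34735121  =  99084779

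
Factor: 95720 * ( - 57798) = - 2^4*3^2*5^1*13^2 * 19^1*2393^1 = - 5532424560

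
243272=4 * 60818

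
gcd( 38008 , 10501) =1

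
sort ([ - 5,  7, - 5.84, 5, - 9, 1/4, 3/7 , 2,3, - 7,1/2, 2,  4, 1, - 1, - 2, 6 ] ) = [ -9,  -  7, -5.84, - 5, - 2, - 1, 1/4, 3/7, 1/2 , 1, 2,  2,3, 4,  5,  6, 7 ]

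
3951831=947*4173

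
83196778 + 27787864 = 110984642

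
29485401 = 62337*473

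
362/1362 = 181/681= 0.27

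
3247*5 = 16235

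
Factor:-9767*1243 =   -  11^1*113^1 * 9767^1 = - 12140381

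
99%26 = 21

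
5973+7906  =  13879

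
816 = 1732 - 916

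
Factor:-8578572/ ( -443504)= 2144643/110876 = 2^ ( - 2 ) * 3^1 * 53^ ( - 1)*523^ ( - 1 )*714881^1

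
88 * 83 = 7304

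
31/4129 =31/4129 =0.01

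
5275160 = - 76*( - 69410 )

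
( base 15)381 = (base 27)12D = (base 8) 1434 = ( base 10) 796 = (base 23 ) 1BE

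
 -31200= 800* ( - 39) 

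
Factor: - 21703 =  - 11^1 * 1973^1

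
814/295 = 2 + 224/295 = 2.76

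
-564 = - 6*94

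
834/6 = 139 = 139.00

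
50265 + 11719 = 61984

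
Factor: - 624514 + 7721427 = 773^1*9181^1  =  7096913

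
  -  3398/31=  - 110 + 12/31 = - 109.61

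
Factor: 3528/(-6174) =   -  4/7 = -2^2*7^( - 1)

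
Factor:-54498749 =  - 54498749^1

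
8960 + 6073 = 15033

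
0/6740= 0 =0.00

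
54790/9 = 6087 + 7/9 = 6087.78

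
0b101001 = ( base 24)1h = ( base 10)41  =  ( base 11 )38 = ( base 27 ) 1E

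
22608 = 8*2826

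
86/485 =86/485 = 0.18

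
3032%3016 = 16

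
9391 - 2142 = 7249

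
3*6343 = 19029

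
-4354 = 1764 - 6118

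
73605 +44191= 117796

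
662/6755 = 662/6755=0.10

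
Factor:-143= -11^1 * 13^1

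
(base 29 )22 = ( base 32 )1s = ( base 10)60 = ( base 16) 3c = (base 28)24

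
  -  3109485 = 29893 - 3139378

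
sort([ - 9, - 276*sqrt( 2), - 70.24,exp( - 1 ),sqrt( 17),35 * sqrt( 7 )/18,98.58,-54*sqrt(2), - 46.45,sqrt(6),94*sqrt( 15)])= [ - 276 *sqrt( 2), - 54 * sqrt( 2 ),-70.24 , - 46.45,-9,exp ( - 1 ),sqrt (6 ),sqrt(17 ),35*sqrt(7) /18,98.58,94*sqrt ( 15 )]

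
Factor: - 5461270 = -2^1*5^1*31^1 * 79^1 * 223^1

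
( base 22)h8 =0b101111110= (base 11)318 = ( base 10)382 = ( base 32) bu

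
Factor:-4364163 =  - 3^2* 41^1*11827^1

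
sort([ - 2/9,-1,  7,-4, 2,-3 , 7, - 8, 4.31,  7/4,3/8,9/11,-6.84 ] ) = [-8 , - 6.84,  -  4, - 3, - 1, - 2/9,3/8,9/11,7/4, 2,  4.31,7, 7]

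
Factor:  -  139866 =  - 2^1 * 3^1  *  23311^1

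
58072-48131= 9941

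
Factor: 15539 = 41^1*379^1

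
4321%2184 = 2137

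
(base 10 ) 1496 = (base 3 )2001102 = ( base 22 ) 320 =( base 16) 5D8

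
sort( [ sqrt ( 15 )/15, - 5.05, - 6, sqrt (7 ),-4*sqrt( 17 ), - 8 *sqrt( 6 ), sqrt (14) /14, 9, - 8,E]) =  [- 8*sqrt(  6 ), - 4*sqrt( 17), - 8, - 6, - 5.05, sqrt ( 15 ) /15, sqrt( 14 )/14 , sqrt (7 ),E, 9 ]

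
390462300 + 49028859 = 439491159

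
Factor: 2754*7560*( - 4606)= - 2^5*3^7 * 5^1*7^3 *17^1*47^1 =- 95898025440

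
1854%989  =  865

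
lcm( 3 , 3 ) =3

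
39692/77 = 39692/77 = 515.48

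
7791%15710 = 7791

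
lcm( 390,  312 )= 1560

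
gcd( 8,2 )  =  2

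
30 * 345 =10350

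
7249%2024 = 1177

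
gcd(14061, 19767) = 3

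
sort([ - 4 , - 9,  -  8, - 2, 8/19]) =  [ - 9, - 8, - 4, - 2, 8/19] 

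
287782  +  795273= 1083055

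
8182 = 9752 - 1570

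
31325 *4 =125300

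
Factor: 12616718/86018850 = 6308359/43009425   =  3^(  -  2) * 5^(  -  2)*23^( -1) * 101^1*8311^( - 1)*62459^1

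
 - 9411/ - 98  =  96+3/98 = 96.03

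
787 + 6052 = 6839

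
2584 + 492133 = 494717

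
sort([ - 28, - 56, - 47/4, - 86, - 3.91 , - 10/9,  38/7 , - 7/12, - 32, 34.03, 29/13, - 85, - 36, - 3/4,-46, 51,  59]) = [ - 86,-85, - 56,  -  46, - 36, - 32, - 28 , - 47/4, - 3.91 ,-10/9, - 3/4, - 7/12,29/13,  38/7, 34.03,51 , 59]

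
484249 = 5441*89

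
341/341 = 1 = 1.00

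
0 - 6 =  - 6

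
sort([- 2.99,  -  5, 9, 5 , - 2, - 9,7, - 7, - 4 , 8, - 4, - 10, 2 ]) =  [ - 10, - 9, - 7,-5, - 4, -4, - 2.99,  -  2, 2, 5, 7, 8,9 ] 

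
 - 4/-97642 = 2/48821  =  0.00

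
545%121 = 61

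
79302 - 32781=46521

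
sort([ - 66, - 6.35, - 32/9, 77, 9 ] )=[ - 66, - 6.35, - 32/9, 9,77] 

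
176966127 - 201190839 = -24224712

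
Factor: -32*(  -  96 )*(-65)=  - 2^10*3^1* 5^1*13^1 =-199680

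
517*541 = 279697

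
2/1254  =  1/627= 0.00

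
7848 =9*872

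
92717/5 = 18543 + 2/5 = 18543.40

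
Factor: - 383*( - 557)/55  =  5^ (-1)*11^( - 1 )*383^1*557^1 = 213331/55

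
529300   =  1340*395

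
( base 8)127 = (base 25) 3C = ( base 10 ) 87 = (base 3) 10020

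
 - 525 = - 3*175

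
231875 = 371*625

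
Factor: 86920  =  2^3*5^1*41^1*53^1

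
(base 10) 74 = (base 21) 3B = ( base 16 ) 4a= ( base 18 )42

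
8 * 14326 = 114608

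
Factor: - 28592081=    - 7^1 *577^1*7079^1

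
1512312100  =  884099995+628212105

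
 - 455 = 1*( -455)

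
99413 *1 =99413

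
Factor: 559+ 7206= 7765= 5^1*1553^1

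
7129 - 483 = 6646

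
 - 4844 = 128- 4972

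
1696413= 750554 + 945859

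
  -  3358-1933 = - 5291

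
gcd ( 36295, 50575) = 595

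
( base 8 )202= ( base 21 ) 64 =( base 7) 244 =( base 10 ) 130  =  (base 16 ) 82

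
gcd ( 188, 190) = 2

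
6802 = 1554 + 5248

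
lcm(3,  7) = 21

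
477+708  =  1185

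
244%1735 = 244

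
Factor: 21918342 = 2^1*3^1*3653057^1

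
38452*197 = 7575044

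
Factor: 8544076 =2^2 *2136019^1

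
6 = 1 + 5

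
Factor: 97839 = 3^2*7^1*1553^1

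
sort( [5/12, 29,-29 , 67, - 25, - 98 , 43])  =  [  -  98, - 29,-25 , 5/12, 29,43 , 67]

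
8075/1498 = 8075/1498  =  5.39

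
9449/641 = 9449/641 = 14.74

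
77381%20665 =15386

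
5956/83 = 5956/83 = 71.76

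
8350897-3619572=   4731325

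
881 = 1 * 881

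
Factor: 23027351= 23027351^1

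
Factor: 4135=5^1 * 827^1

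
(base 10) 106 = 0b1101010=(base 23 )4E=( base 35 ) 31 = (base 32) 3a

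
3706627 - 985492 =2721135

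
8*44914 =359312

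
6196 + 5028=11224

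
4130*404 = 1668520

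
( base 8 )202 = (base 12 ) aa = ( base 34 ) 3S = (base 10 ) 130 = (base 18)74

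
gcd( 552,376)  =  8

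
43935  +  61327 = 105262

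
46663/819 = 56 + 799/819= 56.98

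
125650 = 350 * 359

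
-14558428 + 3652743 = -10905685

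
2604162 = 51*51062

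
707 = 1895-1188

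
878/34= 439/17  =  25.82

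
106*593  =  62858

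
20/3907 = 20/3907 = 0.01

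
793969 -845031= - 51062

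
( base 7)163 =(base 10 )94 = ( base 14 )6a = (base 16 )5e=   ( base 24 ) 3M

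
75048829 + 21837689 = 96886518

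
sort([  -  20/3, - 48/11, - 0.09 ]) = [ - 20/3, - 48/11 , - 0.09 ]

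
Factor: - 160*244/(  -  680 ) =976/17 = 2^4 * 17^( - 1)*61^1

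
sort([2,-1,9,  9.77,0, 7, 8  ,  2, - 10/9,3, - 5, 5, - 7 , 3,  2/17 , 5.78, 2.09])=[ - 7, - 5, - 10/9, - 1 , 0, 2/17,  2, 2 , 2.09, 3, 3,5,  5.78, 7  ,  8,9,  9.77] 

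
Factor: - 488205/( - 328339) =3^2*5^1 *11^( - 1 )*571^1*1571^( - 1 ) =25695/17281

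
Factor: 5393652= 2^2*3^1*11^1*29^1*1409^1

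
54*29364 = 1585656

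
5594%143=17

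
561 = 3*187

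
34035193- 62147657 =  - 28112464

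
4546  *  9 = 40914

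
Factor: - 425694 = -2^1*3^1*70949^1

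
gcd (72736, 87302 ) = 2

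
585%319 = 266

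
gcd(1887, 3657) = 3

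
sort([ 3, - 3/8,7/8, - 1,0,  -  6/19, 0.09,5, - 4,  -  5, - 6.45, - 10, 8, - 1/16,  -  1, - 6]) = [ - 10, - 6.45,-6, - 5 , - 4 , - 1,  -  1, - 3/8, - 6/19,-1/16 , 0, 0.09, 7/8,3, 5, 8]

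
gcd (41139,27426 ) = 13713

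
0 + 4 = 4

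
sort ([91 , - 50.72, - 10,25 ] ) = [- 50.72, - 10, 25, 91] 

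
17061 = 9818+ 7243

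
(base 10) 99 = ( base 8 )143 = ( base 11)90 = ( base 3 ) 10200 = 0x63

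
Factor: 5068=2^2 *7^1* 181^1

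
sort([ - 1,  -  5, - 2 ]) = [-5, - 2, - 1]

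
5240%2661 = 2579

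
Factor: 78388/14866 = 39194/7433 =2^1*7433^(-1 )*19597^1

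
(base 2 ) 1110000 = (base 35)37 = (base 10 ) 112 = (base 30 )3m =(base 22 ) 52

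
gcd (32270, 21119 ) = 7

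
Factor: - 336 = -2^4*3^1*7^1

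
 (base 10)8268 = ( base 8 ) 20114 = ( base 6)102140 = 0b10000001001100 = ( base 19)13h3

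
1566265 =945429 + 620836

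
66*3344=220704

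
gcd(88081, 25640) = 1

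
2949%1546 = 1403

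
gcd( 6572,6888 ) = 4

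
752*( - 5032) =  - 3784064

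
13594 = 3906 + 9688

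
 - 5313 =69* ( - 77) 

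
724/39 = 18 + 22/39 =18.56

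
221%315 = 221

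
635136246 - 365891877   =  269244369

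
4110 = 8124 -4014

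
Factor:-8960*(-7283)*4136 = 2^11*5^1 * 7^1* 11^1 * 47^1*7283^1 = 269897492480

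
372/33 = 11 + 3/11= 11.27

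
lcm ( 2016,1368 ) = 38304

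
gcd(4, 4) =4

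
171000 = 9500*18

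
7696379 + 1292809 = 8989188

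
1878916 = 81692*23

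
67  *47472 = 3180624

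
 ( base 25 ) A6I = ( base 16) 1912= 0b1100100010010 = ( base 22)d5g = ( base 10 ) 6418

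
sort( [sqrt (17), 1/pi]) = [1/pi,sqrt( 17)]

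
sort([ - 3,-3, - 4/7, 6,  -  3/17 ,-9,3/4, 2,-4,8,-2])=[  -  9, - 4,-3, - 3, - 2, - 4/7,- 3/17 , 3/4,2, 6, 8]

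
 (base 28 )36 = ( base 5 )330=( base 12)76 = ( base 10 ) 90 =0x5a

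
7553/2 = 7553/2=3776.50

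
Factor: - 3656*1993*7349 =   -  53547812392=- 2^3 *457^1*1993^1*7349^1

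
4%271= 4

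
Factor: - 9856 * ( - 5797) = 2^7*7^1* 11^2*17^1*31^1 = 57135232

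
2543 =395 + 2148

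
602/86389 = 602/86389  =  0.01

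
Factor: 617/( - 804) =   -  2^( - 2 )*3^(- 1 )*67^(  -  1)*617^1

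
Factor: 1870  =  2^1*5^1*11^1 * 17^1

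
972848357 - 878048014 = 94800343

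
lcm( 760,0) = 0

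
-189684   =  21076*( - 9) 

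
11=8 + 3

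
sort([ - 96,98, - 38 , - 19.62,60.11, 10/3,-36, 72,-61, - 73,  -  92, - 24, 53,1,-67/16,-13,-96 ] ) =[ - 96,-96, -92,- 73, - 61, - 38, - 36,  -  24,-19.62,  -  13 ,-67/16, 1,10/3,53, 60.11, 72,  98]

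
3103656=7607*408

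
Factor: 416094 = 2^1*3^1*7^1*9907^1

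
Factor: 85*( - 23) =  - 5^1*17^1*23^1 = - 1955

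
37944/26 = 1459 + 5/13= 1459.38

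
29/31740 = 29/31740=0.00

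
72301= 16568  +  55733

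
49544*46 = 2279024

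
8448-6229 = 2219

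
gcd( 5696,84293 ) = 1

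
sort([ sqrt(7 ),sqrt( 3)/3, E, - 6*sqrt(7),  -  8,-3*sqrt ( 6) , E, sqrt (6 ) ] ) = [ - 6*sqrt( 7 ),-8  , - 3*sqrt(6 ), sqrt ( 3 ) /3, sqrt(6), sqrt(7),E , E ]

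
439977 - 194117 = 245860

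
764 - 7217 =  - 6453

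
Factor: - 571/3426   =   - 2^( - 1)*3^ ( - 1)= - 1/6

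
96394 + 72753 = 169147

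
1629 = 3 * 543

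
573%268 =37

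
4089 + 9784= 13873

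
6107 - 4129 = 1978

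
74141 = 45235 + 28906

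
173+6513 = 6686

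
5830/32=182+3/16 = 182.19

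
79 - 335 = -256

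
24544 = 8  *3068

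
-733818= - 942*779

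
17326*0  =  0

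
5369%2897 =2472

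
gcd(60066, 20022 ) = 20022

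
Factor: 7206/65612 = 3603/32806 = 2^( - 1 ) * 3^1*47^( - 1 )*349^( -1 ) *1201^1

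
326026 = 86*3791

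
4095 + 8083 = 12178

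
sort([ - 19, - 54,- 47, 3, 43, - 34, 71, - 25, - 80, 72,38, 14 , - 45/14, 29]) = [ - 80, - 54,- 47,- 34, - 25 , - 19 , - 45/14,3, 14 , 29, 38, 43,71,72 ] 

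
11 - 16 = - 5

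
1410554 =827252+583302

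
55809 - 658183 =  - 602374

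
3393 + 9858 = 13251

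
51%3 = 0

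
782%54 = 26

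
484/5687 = 4/47 = 0.09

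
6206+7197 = 13403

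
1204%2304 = 1204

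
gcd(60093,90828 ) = 9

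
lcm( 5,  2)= 10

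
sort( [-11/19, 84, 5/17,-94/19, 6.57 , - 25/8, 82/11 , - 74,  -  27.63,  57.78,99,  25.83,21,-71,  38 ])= [ - 74, - 71,-27.63,-94/19, - 25/8, - 11/19,5/17, 6.57,  82/11, 21, 25.83, 38, 57.78,84, 99 ] 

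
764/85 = 764/85 = 8.99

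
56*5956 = 333536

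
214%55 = 49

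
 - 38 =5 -43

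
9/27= 1/3 = 0.33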